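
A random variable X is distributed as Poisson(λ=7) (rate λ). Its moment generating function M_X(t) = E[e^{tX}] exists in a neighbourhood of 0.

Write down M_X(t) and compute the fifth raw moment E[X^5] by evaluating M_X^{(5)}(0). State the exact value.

E[X^5] = d^5M/dt^5 |_{t=0} = 50134

M_X(t) = e^(7*e^(t) - 7)
dM/dt = 7*e^(-7)*e^(t)*e^(7*e^(t))
d^2M/dt^2 = (49*e^(2*t)*e^(7*e^(t)) + 7*e^(t)*e^(7*e^(t)))*e^(-7)
d^3M/dt^3 = (343*e^(3*t)*e^(7*e^(t)) + 147*e^(2*t)*e^(7*e^(t)) + 7*e^(t)*e^(7*e^(t)))*e^(-7)
d^4M/dt^4 = (2401*e^(4*t)*e^(7*e^(t)) + 2058*e^(3*t)*e^(7*e^(t)) + 343*e^(2*t)*e^(7*e^(t)) + 7*e^(t)*e^(7*e^(t)))*e^(-7)
d^5M/dt^5 = (16807*e^(5*t)*e^(7*e^(t)) + 24010*e^(4*t)*e^(7*e^(t)) + 8575*e^(3*t)*e^(7*e^(t)) + 735*e^(2*t)*e^(7*e^(t)) + 7*e^(t)*e^(7*e^(t)))*e^(-7)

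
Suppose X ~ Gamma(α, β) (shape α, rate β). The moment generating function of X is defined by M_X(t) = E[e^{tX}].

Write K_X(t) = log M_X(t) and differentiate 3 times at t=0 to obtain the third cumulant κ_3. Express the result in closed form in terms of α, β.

M_X(t) = (β/(β - t))^α
K_X(t) = log M_X(t) = α*(log(β) - log(β - t))
K′(t) = -α/(-β + t)
K′′(t) = α/(β^2 - 2*β*t + t^2)
K′′′(t) = -2*α/(-β^3 + 3*β^2*t - 3*β*t^2 + t^3)

κ_3 = K′′′(0) = 2*α/β^3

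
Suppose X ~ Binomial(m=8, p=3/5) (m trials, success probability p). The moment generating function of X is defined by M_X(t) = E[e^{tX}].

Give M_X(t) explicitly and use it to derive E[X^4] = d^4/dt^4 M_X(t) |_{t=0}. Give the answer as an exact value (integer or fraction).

E[X^4] = D^4[M](0) = 99888/125

M_X(t) = (3*e^(t)/5 + 2/5)^8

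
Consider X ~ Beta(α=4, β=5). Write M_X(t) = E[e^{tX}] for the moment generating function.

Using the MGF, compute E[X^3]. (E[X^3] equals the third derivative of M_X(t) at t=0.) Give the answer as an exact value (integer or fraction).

E[X^3] = D^3[M](0) = 4/33

M_X(t) = ₁F₁(4; 9; t)
D^3[M](t) = 4*₁F₁(7; 12; t)/33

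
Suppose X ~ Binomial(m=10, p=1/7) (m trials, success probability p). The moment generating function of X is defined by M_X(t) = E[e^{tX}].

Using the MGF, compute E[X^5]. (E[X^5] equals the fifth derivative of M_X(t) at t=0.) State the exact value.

M_X(t) = (e^(t)/7 + 6/7)^10

E[X^5] = M^(5)(0) = 250300/2401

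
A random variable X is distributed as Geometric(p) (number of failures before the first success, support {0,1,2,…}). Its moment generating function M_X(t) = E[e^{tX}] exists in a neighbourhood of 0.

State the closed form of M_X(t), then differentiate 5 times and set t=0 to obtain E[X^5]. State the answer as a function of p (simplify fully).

M_X(t) = p/(-(1 - p)*e^(t) + 1)
M′(t) = (-p^2*e^(t) + p*e^(t))/(p^2*e^(2*t) - 2*p*e^(2*t) + 2*p*e^(t) + e^(2*t) - 2*e^(t) + 1)

E[X^5] = M′′′′′(0) = -1 + 31/p - 180/p^2 + 390/p^3 - 360/p^4 + 120/p^5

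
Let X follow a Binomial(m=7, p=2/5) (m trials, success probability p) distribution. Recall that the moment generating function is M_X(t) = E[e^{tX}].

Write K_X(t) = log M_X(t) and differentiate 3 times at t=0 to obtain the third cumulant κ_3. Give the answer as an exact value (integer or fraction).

M_X(t) = (2*e^(t)/5 + 3/5)^7
K_X(t) = log M_X(t) = 7*log(2*e^(t)/5 + 3/5)
K′(t) = 14*e^(t)/(2*e^(t) + 3)
K′′(t) = 42*e^(t)/(4*e^(2*t) + 12*e^(t) + 9)
K′′′(t) = (-84*e^(2*t) + 126*e^(t))/(8*e^(3*t) + 36*e^(2*t) + 54*e^(t) + 27)

κ_3 = K′′′(0) = 42/125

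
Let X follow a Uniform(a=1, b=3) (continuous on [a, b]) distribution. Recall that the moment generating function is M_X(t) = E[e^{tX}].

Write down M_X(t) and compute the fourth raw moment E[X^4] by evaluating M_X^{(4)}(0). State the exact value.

M_X(t) = (e^(3*t) - e^(t))/(2*t)
dM/dt = (3*t*e^(3*t) - t*e^(t) - e^(3*t) + e^(t))/(2*t^2)
d^2M/dt^2 = (9*t^2*e^(3*t) - t^2*e^(t) - 6*t*e^(3*t) + 2*t*e^(t) + 2*e^(3*t) - 2*e^(t))/(2*t^3)
d^3M/dt^3 = (27*t^3*e^(3*t) - t^3*e^(t) - 27*t^2*e^(3*t) + 3*t^2*e^(t) + 18*t*e^(3*t) - 6*t*e^(t) - 6*e^(3*t) + 6*e^(t))/(2*t^4)
d^4M/dt^4 = (81*t^4*e^(3*t) - t^4*e^(t) - 108*t^3*e^(3*t) + 4*t^3*e^(t) + 108*t^2*e^(3*t) - 12*t^2*e^(t) - 72*t*e^(3*t) + 24*t*e^(t) + 24*e^(3*t) - 24*e^(t))/(2*t^5)

E[X^4] = d^4M/dt^4 |_{t=0} = 121/5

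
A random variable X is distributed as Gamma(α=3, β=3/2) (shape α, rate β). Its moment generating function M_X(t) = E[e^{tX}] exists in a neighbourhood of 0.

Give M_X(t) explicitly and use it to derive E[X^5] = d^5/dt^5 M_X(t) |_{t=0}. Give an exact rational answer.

E[X^5] = M^(5)(0) = 8960/27

M_X(t) = 27/(8*(3/2 - t)^3)
M^(5)(t) = 2177280/(256*t^8 - 3072*t^7 + 16128*t^6 - 48384*t^5 + 90720*t^4 - 108864*t^3 + 81648*t^2 - 34992*t + 6561)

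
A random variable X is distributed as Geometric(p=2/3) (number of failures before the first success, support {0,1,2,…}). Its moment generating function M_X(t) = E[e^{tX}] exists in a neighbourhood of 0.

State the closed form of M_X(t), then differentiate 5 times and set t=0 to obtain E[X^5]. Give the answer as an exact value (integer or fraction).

M_X(t) = 2/(3*(1 - e^(t)/3))
dM/dt = 2*e^(t)/(e^(2*t) - 6*e^(t) + 9)
d^2M/dt^2 = (-2*e^(2*t) - 6*e^(t))/(e^(3*t) - 9*e^(2*t) + 27*e^(t) - 27)
d^3M/dt^3 = (2*e^(3*t) + 24*e^(2*t) + 18*e^(t))/(e^(4*t) - 12*e^(3*t) + 54*e^(2*t) - 108*e^(t) + 81)
d^4M/dt^4 = (-2*e^(4*t) - 66*e^(3*t) - 198*e^(2*t) - 54*e^(t))/(e^(5*t) - 15*e^(4*t) + 90*e^(3*t) - 270*e^(2*t) + 405*e^(t) - 243)
d^5M/dt^5 = (2*e^(5*t) + 156*e^(4*t) + 1188*e^(3*t) + 1404*e^(2*t) + 162*e^(t))/(e^(6*t) - 18*e^(5*t) + 135*e^(4*t) - 540*e^(3*t) + 1215*e^(2*t) - 1458*e^(t) + 729)

E[X^5] = d^5M/dt^5 |_{t=0} = 91/2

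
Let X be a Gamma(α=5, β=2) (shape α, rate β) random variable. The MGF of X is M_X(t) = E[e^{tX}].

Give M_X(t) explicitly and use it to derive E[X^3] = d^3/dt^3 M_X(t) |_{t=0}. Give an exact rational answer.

E[X^3] = M′′′(0) = 105/4

M_X(t) = 32/(2 - t)^5
M′(t) = 160/(t^6 - 12*t^5 + 60*t^4 - 160*t^3 + 240*t^2 - 192*t + 64)
M′′(t) = -960/(t^7 - 14*t^6 + 84*t^5 - 280*t^4 + 560*t^3 - 672*t^2 + 448*t - 128)
M′′′(t) = 6720/(t^8 - 16*t^7 + 112*t^6 - 448*t^5 + 1120*t^4 - 1792*t^3 + 1792*t^2 - 1024*t + 256)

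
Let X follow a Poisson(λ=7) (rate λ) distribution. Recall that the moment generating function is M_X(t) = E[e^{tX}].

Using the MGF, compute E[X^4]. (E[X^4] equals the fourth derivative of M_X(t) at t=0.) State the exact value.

E[X^4] = M^(4)(0) = 4809

M_X(t) = e^(7*e^(t) - 7)
M^(4)(t) = (2401*e^(4*t)*e^(7*e^(t)) + 2058*e^(3*t)*e^(7*e^(t)) + 343*e^(2*t)*e^(7*e^(t)) + 7*e^(t)*e^(7*e^(t)))*e^(-7)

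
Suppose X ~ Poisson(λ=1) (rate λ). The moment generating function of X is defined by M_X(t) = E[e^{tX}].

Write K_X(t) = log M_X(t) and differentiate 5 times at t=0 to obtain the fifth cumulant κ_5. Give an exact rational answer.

κ_5 = d^5K/dt^5 |_{t=0} = 1

M_X(t) = e^(e^(t) - 1)
K_X(t) = log M_X(t) = e^(t) - 1
dK/dt = e^(t)
d^2K/dt^2 = e^(t)
d^3K/dt^3 = e^(t)
d^4K/dt^4 = e^(t)
d^5K/dt^5 = e^(t)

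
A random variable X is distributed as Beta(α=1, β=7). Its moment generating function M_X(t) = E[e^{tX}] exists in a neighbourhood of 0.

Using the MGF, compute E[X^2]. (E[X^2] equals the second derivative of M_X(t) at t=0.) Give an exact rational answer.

E[X^2] = D^2[M](0) = 1/36

M_X(t) = ₁F₁(1; 8; t)
D^2[M](t) = ₁F₁(3; 10; t)/36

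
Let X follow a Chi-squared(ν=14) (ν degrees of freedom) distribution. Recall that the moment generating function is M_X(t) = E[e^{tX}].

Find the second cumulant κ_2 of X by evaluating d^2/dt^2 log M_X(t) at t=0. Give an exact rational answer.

κ_2 = K^(2)(0) = 28

M_X(t) = (1 - 2*t)^(-7)
K_X(t) = log M_X(t) = -7*log(1 - 2*t)
K^(2)(t) = 28/(4*t^2 - 4*t + 1)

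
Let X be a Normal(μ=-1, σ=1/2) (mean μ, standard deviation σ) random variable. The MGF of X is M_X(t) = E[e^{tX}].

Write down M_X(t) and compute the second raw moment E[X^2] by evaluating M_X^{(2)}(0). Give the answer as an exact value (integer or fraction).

E[X^2] = M′′(0) = 5/4

M_X(t) = e^(t^2/8 - t)
M′(t) = t*e^(-t)*e^(t^2/8)/4 - e^(-t)*e^(t^2/8)
M′′(t) = (t^2*e^(t^2/8) - 8*t*e^(t^2/8) + 20*e^(t^2/8))*e^(-t)/16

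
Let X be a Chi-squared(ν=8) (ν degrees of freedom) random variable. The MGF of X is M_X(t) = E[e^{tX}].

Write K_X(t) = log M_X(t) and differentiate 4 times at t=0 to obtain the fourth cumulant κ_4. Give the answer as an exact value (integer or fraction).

κ_4 = K′′′′(0) = 384

M_X(t) = (1 - 2*t)^(-4)
K_X(t) = log M_X(t) = -4*log(1 - 2*t)
K′(t) = -8/(2*t - 1)
K′′(t) = 16/(4*t^2 - 4*t + 1)
K′′′(t) = -64/(8*t^3 - 12*t^2 + 6*t - 1)
K′′′′(t) = 384/(16*t^4 - 32*t^3 + 24*t^2 - 8*t + 1)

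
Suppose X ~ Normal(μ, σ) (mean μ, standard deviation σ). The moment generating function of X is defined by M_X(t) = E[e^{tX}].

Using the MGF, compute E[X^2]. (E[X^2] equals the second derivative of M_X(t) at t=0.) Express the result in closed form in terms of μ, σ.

E[X^2] = d^2M/dt^2 |_{t=0} = μ^2 + σ^2

M_X(t) = e^(μ*t + σ^2*t^2/2)
dM/dt = μ*e^(μ*t)*e^(σ^2*t^2/2) + σ^2*t*e^(μ*t)*e^(σ^2*t^2/2)
d^2M/dt^2 = μ^2*e^(μ*t)*e^(σ^2*t^2/2) + 2*μ*σ^2*t*e^(μ*t)*e^(σ^2*t^2/2) + σ^4*t^2*e^(μ*t)*e^(σ^2*t^2/2) + σ^2*e^(μ*t)*e^(σ^2*t^2/2)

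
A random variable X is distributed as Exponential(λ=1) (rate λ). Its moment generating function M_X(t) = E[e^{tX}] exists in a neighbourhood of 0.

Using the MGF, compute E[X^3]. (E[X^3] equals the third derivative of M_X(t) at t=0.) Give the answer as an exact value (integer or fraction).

M_X(t) = 1/(1 - t)
D^3[M](t) = 6/(t^4 - 4*t^3 + 6*t^2 - 4*t + 1)

E[X^3] = D^3[M](0) = 6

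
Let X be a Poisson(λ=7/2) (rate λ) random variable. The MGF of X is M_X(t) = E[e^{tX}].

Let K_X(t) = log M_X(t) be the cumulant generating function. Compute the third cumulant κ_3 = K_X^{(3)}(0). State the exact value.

M_X(t) = e^(7*e^(t)/2 - 7/2)
K_X(t) = log M_X(t) = 7*e^(t)/2 - 7/2
D^3[K](t) = 7*e^(t)/2

κ_3 = D^3[K](0) = 7/2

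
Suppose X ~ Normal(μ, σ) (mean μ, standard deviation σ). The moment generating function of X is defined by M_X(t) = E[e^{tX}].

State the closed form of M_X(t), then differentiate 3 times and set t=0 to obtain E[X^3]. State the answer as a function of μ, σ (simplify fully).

E[X^3] = D^3[M](0) = μ*(μ^2 + 3*σ^2)

M_X(t) = e^(μ*t + σ^2*t^2/2)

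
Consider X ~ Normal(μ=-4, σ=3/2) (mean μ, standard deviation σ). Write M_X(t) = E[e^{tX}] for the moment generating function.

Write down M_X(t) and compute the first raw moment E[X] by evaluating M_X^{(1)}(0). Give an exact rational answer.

E[X] = dM/dt |_{t=0} = -4

M_X(t) = e^(9*t^2/8 - 4*t)
dM/dt = 9*t*e^(-4*t)*e^(9*t^2/8)/4 - 4*e^(-4*t)*e^(9*t^2/8)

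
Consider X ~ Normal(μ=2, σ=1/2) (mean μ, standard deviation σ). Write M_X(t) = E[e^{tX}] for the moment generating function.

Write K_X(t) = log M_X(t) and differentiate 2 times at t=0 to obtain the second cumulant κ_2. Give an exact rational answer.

M_X(t) = e^(t^2/8 + 2*t)
K_X(t) = log M_X(t) = t^2/8 + 2*t
dK/dt = t/4 + 2
d^2K/dt^2 = 1/4

κ_2 = d^2K/dt^2 |_{t=0} = 1/4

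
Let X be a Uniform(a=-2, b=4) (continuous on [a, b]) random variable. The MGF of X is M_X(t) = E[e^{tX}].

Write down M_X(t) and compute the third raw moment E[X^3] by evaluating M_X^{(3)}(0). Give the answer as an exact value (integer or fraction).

E[X^3] = M^(3)(0) = 10

M_X(t) = (e^(4*t) - e^(-2*t))/(6*t)
M^(3)(t) = (32*t^3*e^(6*t) + 4*t^3 - 24*t^2*e^(6*t) + 6*t^2 + 12*t*e^(6*t) + 6*t - 3*e^(6*t) + 3)*e^(-2*t)/(3*t^4)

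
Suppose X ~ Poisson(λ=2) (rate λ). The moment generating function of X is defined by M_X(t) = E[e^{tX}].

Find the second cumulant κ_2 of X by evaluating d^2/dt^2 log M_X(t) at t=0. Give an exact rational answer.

M_X(t) = e^(2*e^(t) - 2)
K_X(t) = log M_X(t) = 2*e^(t) - 2
dK/dt = 2*e^(t)
d^2K/dt^2 = 2*e^(t)

κ_2 = d^2K/dt^2 |_{t=0} = 2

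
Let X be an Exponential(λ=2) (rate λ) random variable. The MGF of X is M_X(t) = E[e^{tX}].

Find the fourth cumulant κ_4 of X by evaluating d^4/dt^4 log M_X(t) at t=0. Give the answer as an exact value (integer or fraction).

M_X(t) = 2/(2 - t)
K_X(t) = log M_X(t) = -log(2 - t) + log(2)
K′(t) = -1/(t - 2)
K′′(t) = 1/(t^2 - 4*t + 4)
K′′′(t) = -2/(t^3 - 6*t^2 + 12*t - 8)
K′′′′(t) = 6/(t^4 - 8*t^3 + 24*t^2 - 32*t + 16)

κ_4 = K′′′′(0) = 3/8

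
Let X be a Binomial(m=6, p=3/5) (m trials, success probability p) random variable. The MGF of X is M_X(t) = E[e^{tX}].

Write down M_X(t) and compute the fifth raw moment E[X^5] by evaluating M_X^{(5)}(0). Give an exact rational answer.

M_X(t) = (3*e^(t)/5 + 2/5)^6
dM/dt = 4374*e^(6*t)/15625 + 2916*e^(5*t)/3125 + 3888*e^(4*t)/3125 + 2592*e^(3*t)/3125 + 864*e^(2*t)/3125 + 576*e^(t)/15625
d^2M/dt^2 = 26244*e^(6*t)/15625 + 2916*e^(5*t)/625 + 15552*e^(4*t)/3125 + 7776*e^(3*t)/3125 + 1728*e^(2*t)/3125 + 576*e^(t)/15625
d^3M/dt^3 = 157464*e^(6*t)/15625 + 2916*e^(5*t)/125 + 62208*e^(4*t)/3125 + 23328*e^(3*t)/3125 + 3456*e^(2*t)/3125 + 576*e^(t)/15625
d^4M/dt^4 = 944784*e^(6*t)/15625 + 2916*e^(5*t)/25 + 248832*e^(4*t)/3125 + 69984*e^(3*t)/3125 + 6912*e^(2*t)/3125 + 576*e^(t)/15625
d^5M/dt^5 = 5668704*e^(6*t)/15625 + 2916*e^(5*t)/5 + 995328*e^(4*t)/3125 + 209952*e^(3*t)/3125 + 13824*e^(2*t)/3125 + 576*e^(t)/15625

E[X^5] = d^5M/dt^5 |_{t=0} = 835092/625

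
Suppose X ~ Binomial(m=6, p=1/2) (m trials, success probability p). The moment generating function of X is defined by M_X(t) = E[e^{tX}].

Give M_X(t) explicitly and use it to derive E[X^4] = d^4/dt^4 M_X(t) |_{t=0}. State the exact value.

M_X(t) = (e^(t)/2 + 1/2)^6
dM/dt = 3*e^(6*t)/32 + 15*e^(5*t)/32 + 15*e^(4*t)/16 + 15*e^(3*t)/16 + 15*e^(2*t)/32 + 3*e^(t)/32
d^2M/dt^2 = 9*e^(6*t)/16 + 75*e^(5*t)/32 + 15*e^(4*t)/4 + 45*e^(3*t)/16 + 15*e^(2*t)/16 + 3*e^(t)/32
d^3M/dt^3 = 27*e^(6*t)/8 + 375*e^(5*t)/32 + 15*e^(4*t) + 135*e^(3*t)/16 + 15*e^(2*t)/8 + 3*e^(t)/32
d^4M/dt^4 = 81*e^(6*t)/4 + 1875*e^(5*t)/32 + 60*e^(4*t) + 405*e^(3*t)/16 + 15*e^(2*t)/4 + 3*e^(t)/32

E[X^4] = d^4M/dt^4 |_{t=0} = 168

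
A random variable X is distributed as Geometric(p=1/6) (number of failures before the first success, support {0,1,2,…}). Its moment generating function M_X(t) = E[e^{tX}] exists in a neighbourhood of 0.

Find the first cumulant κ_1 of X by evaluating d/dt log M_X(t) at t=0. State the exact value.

M_X(t) = 1/(6*(1 - 5*e^(t)/6))
K_X(t) = log M_X(t) = -log(1 - 5*e^(t)/6) - log(6)
D[K](t) = -5*e^(t)/(5*e^(t) - 6)

κ_1 = D[K](0) = 5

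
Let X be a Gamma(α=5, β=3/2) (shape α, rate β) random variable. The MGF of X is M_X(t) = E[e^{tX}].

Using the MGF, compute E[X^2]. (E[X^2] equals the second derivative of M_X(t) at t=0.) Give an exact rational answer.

E[X^2] = M^(2)(0) = 40/3

M_X(t) = 243/(32*(3/2 - t)^5)
M^(2)(t) = -29160/(128*t^7 - 1344*t^6 + 6048*t^5 - 15120*t^4 + 22680*t^3 - 20412*t^2 + 10206*t - 2187)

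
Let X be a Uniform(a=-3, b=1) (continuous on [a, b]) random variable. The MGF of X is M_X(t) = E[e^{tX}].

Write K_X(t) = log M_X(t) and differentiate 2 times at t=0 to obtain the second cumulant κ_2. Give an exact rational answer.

M_X(t) = (e^(t) - e^(-3*t))/(4*t)
K_X(t) = log M_X(t) = -log(t) + log(e^(t) - e^(-3*t)) - 2*log(2)
D^2[K](t) = (-16*t^2*e^(4*t) + e^(8*t) - 2*e^(4*t) + 1)/(t^2*e^(8*t) - 2*t^2*e^(4*t) + t^2)

κ_2 = D^2[K](0) = 4/3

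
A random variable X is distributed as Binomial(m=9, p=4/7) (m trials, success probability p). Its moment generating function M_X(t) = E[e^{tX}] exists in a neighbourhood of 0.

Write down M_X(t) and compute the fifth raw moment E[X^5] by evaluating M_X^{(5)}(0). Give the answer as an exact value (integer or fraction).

M_X(t) = (4*e^(t)/7 + 3/7)^9

E[X^5] = M^(5)(0) = 16457148/2401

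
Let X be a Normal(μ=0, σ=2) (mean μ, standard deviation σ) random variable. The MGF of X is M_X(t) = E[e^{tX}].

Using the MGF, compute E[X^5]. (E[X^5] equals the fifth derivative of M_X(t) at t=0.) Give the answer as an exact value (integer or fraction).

E[X^5] = M′′′′′(0) = 0

M_X(t) = e^(2*t^2)
M′(t) = 4*t*e^(2*t^2)
M′′(t) = 16*t^2*e^(2*t^2) + 4*e^(2*t^2)
M′′′(t) = 64*t^3*e^(2*t^2) + 48*t*e^(2*t^2)
M′′′′(t) = 256*t^4*e^(2*t^2) + 384*t^2*e^(2*t^2) + 48*e^(2*t^2)
M′′′′′(t) = 1024*t^5*e^(2*t^2) + 2560*t^3*e^(2*t^2) + 960*t*e^(2*t^2)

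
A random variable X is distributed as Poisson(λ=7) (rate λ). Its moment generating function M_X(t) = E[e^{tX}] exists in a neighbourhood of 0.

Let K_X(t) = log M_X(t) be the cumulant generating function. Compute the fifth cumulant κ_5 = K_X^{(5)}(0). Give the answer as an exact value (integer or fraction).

κ_5 = K^(5)(0) = 7

M_X(t) = e^(7*e^(t) - 7)
K_X(t) = log M_X(t) = 7*e^(t) - 7
K^(5)(t) = 7*e^(t)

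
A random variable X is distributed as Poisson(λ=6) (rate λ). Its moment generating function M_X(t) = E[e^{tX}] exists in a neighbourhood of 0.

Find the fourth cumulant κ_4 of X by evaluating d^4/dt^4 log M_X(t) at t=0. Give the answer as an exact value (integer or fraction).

M_X(t) = e^(6*e^(t) - 6)
K_X(t) = log M_X(t) = 6*e^(t) - 6
K′(t) = 6*e^(t)
K′′(t) = 6*e^(t)
K′′′(t) = 6*e^(t)
K′′′′(t) = 6*e^(t)

κ_4 = K′′′′(0) = 6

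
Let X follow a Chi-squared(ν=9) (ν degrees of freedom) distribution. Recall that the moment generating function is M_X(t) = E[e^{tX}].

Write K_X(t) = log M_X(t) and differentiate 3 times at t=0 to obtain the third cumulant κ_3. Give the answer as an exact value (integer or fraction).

κ_3 = K′′′(0) = 72

M_X(t) = (1 - 2*t)^(-9/2)
K_X(t) = log M_X(t) = -9*log(1 - 2*t)/2
K′(t) = -9/(2*t - 1)
K′′(t) = 18/(4*t^2 - 4*t + 1)
K′′′(t) = -72/(8*t^3 - 12*t^2 + 6*t - 1)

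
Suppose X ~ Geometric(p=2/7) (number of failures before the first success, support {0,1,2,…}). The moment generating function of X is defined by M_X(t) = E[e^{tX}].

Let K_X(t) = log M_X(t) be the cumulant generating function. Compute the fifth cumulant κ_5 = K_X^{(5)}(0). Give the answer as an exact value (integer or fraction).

M_X(t) = 2/(7*(1 - 5*e^(t)/7))
K_X(t) = log M_X(t) = -log(1 - 5*e^(t)/7) - log(7) + log(2)
D^5[K](t) = (-4375*e^(4*t) - 67375*e^(3*t) - 94325*e^(2*t) - 12005*e^(t))/(3125*e^(5*t) - 21875*e^(4*t) + 61250*e^(3*t) - 85750*e^(2*t) + 60025*e^(t) - 16807)

κ_5 = D^5[K](0) = 5565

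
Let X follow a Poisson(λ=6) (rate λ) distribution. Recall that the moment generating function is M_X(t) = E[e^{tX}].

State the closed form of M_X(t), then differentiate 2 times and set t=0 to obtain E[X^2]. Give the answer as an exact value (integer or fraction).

E[X^2] = D^2[M](0) = 42

M_X(t) = e^(6*e^(t) - 6)
D^2[M](t) = (36*e^(2*t)*e^(6*e^(t)) + 6*e^(t)*e^(6*e^(t)))*e^(-6)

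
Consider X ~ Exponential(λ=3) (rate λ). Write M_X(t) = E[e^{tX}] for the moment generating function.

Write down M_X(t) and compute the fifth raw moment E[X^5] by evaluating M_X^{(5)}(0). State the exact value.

M_X(t) = 3/(3 - t)
D^5[M](t) = 360/(t^6 - 18*t^5 + 135*t^4 - 540*t^3 + 1215*t^2 - 1458*t + 729)

E[X^5] = D^5[M](0) = 40/81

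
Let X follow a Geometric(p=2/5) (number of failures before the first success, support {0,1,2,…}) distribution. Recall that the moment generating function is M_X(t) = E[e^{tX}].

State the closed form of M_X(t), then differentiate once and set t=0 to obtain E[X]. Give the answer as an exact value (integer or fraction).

M_X(t) = 2/(5*(1 - 3*e^(t)/5))
M^(1)(t) = 6*e^(t)/(9*e^(2*t) - 30*e^(t) + 25)

E[X] = M^(1)(0) = 3/2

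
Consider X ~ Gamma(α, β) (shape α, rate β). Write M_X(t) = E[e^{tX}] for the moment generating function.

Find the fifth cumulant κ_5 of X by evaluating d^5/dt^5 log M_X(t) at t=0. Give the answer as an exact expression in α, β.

κ_5 = K^(5)(0) = 24*α/β^5

M_X(t) = (β/(β - t))^α
K_X(t) = log M_X(t) = α*(log(β) - log(β - t))
K^(5)(t) = -24*α/(-β^5 + 5*β^4*t - 10*β^3*t^2 + 10*β^2*t^3 - 5*β*t^4 + t^5)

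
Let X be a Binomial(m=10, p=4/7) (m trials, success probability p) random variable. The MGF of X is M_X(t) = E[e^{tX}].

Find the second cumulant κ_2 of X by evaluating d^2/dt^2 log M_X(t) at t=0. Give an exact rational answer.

M_X(t) = (4*e^(t)/7 + 3/7)^10
K_X(t) = log M_X(t) = 10*log(4*e^(t)/7 + 3/7)
D^2[K](t) = 120*e^(t)/(16*e^(2*t) + 24*e^(t) + 9)

κ_2 = D^2[K](0) = 120/49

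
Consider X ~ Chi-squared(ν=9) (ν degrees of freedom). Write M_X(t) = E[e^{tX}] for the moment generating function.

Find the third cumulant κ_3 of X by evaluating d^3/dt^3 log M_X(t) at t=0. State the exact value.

κ_3 = K^(3)(0) = 72

M_X(t) = (1 - 2*t)^(-9/2)
K_X(t) = log M_X(t) = -9*log(1 - 2*t)/2
K^(3)(t) = -72/(8*t^3 - 12*t^2 + 6*t - 1)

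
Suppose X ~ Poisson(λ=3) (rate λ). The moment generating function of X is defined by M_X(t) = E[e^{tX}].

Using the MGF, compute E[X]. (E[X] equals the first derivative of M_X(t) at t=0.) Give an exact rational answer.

M_X(t) = e^(3*e^(t) - 3)
M′(t) = 3*e^(-3)*e^(t)*e^(3*e^(t))

E[X] = M′(0) = 3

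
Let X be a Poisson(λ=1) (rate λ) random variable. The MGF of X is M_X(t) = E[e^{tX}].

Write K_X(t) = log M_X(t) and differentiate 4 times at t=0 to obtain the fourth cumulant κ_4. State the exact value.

κ_4 = D^4[K](0) = 1

M_X(t) = e^(e^(t) - 1)
K_X(t) = log M_X(t) = e^(t) - 1
D^4[K](t) = e^(t)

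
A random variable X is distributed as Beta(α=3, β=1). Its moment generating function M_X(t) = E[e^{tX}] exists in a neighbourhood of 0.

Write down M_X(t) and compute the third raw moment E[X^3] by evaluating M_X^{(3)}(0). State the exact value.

E[X^3] = D^3[M](0) = 1/2

M_X(t) = ₁F₁(3; 4; t)
D^3[M](t) = ₁F₁(6; 7; t)/2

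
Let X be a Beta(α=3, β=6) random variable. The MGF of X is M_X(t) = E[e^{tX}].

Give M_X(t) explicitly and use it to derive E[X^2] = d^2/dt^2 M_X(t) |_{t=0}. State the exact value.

E[X^2] = M^(2)(0) = 2/15

M_X(t) = ₁F₁(3; 9; t)
M^(2)(t) = 2*₁F₁(5; 11; t)/15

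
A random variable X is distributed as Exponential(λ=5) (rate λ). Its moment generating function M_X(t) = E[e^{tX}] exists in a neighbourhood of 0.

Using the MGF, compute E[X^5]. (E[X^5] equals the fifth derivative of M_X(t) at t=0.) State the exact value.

M_X(t) = 5/(5 - t)
D^5[M](t) = 600/(t^6 - 30*t^5 + 375*t^4 - 2500*t^3 + 9375*t^2 - 18750*t + 15625)

E[X^5] = D^5[M](0) = 24/625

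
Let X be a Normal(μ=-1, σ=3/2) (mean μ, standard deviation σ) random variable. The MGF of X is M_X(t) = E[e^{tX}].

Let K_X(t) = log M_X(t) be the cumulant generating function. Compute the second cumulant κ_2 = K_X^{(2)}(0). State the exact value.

M_X(t) = e^(9*t^2/8 - t)
K_X(t) = log M_X(t) = 9*t^2/8 - t
D^2[K](t) = 9/4

κ_2 = D^2[K](0) = 9/4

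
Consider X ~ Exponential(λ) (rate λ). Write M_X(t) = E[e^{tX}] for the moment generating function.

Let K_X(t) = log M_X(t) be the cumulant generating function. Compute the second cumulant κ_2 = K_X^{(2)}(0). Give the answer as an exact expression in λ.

κ_2 = K^(2)(0) = λ^(-2)

M_X(t) = λ/(λ - t)
K_X(t) = log M_X(t) = log(λ) - log(λ - t)
K^(2)(t) = 1/(λ^2 - 2*λ*t + t^2)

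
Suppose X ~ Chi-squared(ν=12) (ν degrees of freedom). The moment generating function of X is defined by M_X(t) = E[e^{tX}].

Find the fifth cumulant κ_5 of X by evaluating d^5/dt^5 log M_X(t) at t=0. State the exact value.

M_X(t) = (1 - 2*t)^(-6)
K_X(t) = log M_X(t) = -6*log(1 - 2*t)
dK/dt = -12/(2*t - 1)
d^2K/dt^2 = 24/(4*t^2 - 4*t + 1)
d^3K/dt^3 = -96/(8*t^3 - 12*t^2 + 6*t - 1)
d^4K/dt^4 = 576/(16*t^4 - 32*t^3 + 24*t^2 - 8*t + 1)
d^5K/dt^5 = -4608/(32*t^5 - 80*t^4 + 80*t^3 - 40*t^2 + 10*t - 1)

κ_5 = d^5K/dt^5 |_{t=0} = 4608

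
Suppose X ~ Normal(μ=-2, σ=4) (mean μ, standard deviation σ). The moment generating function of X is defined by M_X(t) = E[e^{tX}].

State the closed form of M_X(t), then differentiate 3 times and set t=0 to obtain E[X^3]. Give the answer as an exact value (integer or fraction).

E[X^3] = d^3M/dt^3 |_{t=0} = -104

M_X(t) = e^(8*t^2 - 2*t)
dM/dt = 16*t*e^(-2*t)*e^(8*t^2) - 2*e^(-2*t)*e^(8*t^2)
d^2M/dt^2 = (256*t^2*e^(8*t^2) - 64*t*e^(8*t^2) + 20*e^(8*t^2))*e^(-2*t)
d^3M/dt^3 = (4096*t^3*e^(8*t^2) - 1536*t^2*e^(8*t^2) + 960*t*e^(8*t^2) - 104*e^(8*t^2))*e^(-2*t)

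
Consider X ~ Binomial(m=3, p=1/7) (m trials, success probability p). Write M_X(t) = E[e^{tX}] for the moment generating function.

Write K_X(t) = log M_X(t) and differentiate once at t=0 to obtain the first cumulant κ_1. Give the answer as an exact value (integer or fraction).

κ_1 = D[K](0) = 3/7

M_X(t) = (e^(t)/7 + 6/7)^3
K_X(t) = log M_X(t) = 3*log(e^(t)/7 + 6/7)
D[K](t) = 3*e^(t)/(e^(t) + 6)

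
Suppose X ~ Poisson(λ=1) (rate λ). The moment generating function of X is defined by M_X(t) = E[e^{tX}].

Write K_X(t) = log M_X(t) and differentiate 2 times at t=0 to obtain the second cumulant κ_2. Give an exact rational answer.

M_X(t) = e^(e^(t) - 1)
K_X(t) = log M_X(t) = e^(t) - 1
dK/dt = e^(t)
d^2K/dt^2 = e^(t)

κ_2 = d^2K/dt^2 |_{t=0} = 1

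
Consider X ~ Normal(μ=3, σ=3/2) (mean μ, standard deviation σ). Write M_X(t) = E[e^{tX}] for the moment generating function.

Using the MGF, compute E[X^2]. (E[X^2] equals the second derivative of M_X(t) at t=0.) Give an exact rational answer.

E[X^2] = d^2M/dt^2 |_{t=0} = 45/4

M_X(t) = e^(9*t^2/8 + 3*t)
dM/dt = 9*t*e^(3*t)*e^(9*t^2/8)/4 + 3*e^(3*t)*e^(9*t^2/8)
d^2M/dt^2 = 81*t^2*e^(3*t)*e^(9*t^2/8)/16 + 27*t*e^(3*t)*e^(9*t^2/8)/2 + 45*e^(3*t)*e^(9*t^2/8)/4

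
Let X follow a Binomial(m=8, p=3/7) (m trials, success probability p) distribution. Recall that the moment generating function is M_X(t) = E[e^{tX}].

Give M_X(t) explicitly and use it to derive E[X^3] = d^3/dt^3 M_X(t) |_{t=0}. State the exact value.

E[X^3] = d^3M/dt^3 |_{t=0} = 2976/49

M_X(t) = (3*e^(t)/7 + 4/7)^8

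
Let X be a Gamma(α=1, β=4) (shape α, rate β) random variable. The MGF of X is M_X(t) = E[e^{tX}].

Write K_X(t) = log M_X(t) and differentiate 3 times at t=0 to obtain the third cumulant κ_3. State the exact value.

κ_3 = K^(3)(0) = 1/32

M_X(t) = 4/(4 - t)
K_X(t) = log M_X(t) = -log(4 - t) + 2*log(2)
K^(3)(t) = -2/(t^3 - 12*t^2 + 48*t - 64)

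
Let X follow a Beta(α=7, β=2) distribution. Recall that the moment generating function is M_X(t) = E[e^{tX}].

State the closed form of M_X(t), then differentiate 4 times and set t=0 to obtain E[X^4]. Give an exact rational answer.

M_X(t) = ₁F₁(7; 9; t)
M^(4)(t) = 14*₁F₁(11; 13; t)/33

E[X^4] = M^(4)(0) = 14/33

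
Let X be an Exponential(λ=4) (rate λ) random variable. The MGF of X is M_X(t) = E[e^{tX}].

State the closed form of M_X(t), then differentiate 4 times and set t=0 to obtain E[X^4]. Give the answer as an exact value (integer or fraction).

M_X(t) = 4/(4 - t)
dM/dt = 4/(t^2 - 8*t + 16)
d^2M/dt^2 = -8/(t^3 - 12*t^2 + 48*t - 64)
d^3M/dt^3 = 24/(t^4 - 16*t^3 + 96*t^2 - 256*t + 256)
d^4M/dt^4 = -96/(t^5 - 20*t^4 + 160*t^3 - 640*t^2 + 1280*t - 1024)

E[X^4] = d^4M/dt^4 |_{t=0} = 3/32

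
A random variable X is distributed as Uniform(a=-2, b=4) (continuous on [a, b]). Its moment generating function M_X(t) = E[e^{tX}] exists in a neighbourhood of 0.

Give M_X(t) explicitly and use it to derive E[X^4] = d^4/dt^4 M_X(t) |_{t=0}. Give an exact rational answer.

M_X(t) = (e^(4*t) - e^(-2*t))/(6*t)
M′(t) = (4*t*e^(6*t) + 2*t - e^(6*t) + 1)*e^(-2*t)/(6*t^2)
M′′(t) = (8*t^2*e^(6*t) - 2*t^2 - 4*t*e^(6*t) - 2*t + e^(6*t) - 1)*e^(-2*t)/(3*t^3)
M′′′(t) = (32*t^3*e^(6*t) + 4*t^3 - 24*t^2*e^(6*t) + 6*t^2 + 12*t*e^(6*t) + 6*t - 3*e^(6*t) + 3)*e^(-2*t)/(3*t^4)
M′′′′(t) = (128*t^4*e^(6*t) - 8*t^4 - 128*t^3*e^(6*t) - 16*t^3 + 96*t^2*e^(6*t) - 24*t^2 - 48*t*e^(6*t) - 24*t + 12*e^(6*t) - 12)*e^(-2*t)/(3*t^5)

E[X^4] = M′′′′(0) = 176/5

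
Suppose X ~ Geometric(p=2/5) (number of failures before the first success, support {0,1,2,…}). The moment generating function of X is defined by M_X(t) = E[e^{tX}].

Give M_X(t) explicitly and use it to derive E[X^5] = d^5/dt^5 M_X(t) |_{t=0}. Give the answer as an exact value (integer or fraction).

M_X(t) = 2/(5*(1 - 3*e^(t)/5))
M′(t) = 6*e^(t)/(9*e^(2*t) - 30*e^(t) + 25)
M′′(t) = (-18*e^(2*t) - 30*e^(t))/(27*e^(3*t) - 135*e^(2*t) + 225*e^(t) - 125)
M′′′(t) = (54*e^(3*t) + 360*e^(2*t) + 150*e^(t))/(81*e^(4*t) - 540*e^(3*t) + 1350*e^(2*t) - 1500*e^(t) + 625)
M′′′′(t) = (-162*e^(4*t) - 2970*e^(3*t) - 4950*e^(2*t) - 750*e^(t))/(243*e^(5*t) - 2025*e^(4*t) + 6750*e^(3*t) - 11250*e^(2*t) + 9375*e^(t) - 3125)

E[X^5] = M′′′′′(0) = 5403/2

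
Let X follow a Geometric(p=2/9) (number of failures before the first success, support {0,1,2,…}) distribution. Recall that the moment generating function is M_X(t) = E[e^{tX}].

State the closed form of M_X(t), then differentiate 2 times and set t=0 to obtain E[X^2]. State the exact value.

M_X(t) = 2/(9*(1 - 7*e^(t)/9))
D^2[M](t) = (-98*e^(2*t) - 126*e^(t))/(343*e^(3*t) - 1323*e^(2*t) + 1701*e^(t) - 729)

E[X^2] = D^2[M](0) = 28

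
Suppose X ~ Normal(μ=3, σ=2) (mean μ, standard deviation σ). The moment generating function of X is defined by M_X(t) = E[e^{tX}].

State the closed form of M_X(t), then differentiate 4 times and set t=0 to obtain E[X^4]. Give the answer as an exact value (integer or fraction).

M_X(t) = e^(2*t^2 + 3*t)
dM/dt = 4*t*e^(3*t)*e^(2*t^2) + 3*e^(3*t)*e^(2*t^2)
d^2M/dt^2 = 16*t^2*e^(3*t)*e^(2*t^2) + 24*t*e^(3*t)*e^(2*t^2) + 13*e^(3*t)*e^(2*t^2)
d^3M/dt^3 = 64*t^3*e^(3*t)*e^(2*t^2) + 144*t^2*e^(3*t)*e^(2*t^2) + 156*t*e^(3*t)*e^(2*t^2) + 63*e^(3*t)*e^(2*t^2)
d^4M/dt^4 = 256*t^4*e^(3*t)*e^(2*t^2) + 768*t^3*e^(3*t)*e^(2*t^2) + 1248*t^2*e^(3*t)*e^(2*t^2) + 1008*t*e^(3*t)*e^(2*t^2) + 345*e^(3*t)*e^(2*t^2)

E[X^4] = d^4M/dt^4 |_{t=0} = 345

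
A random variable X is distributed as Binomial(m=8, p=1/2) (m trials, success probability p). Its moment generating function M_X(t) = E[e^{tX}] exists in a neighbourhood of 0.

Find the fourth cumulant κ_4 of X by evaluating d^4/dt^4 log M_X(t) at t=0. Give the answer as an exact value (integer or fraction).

M_X(t) = (e^(t)/2 + 1/2)^8
K_X(t) = log M_X(t) = 8*log(e^(t)/2 + 1/2)
K^(4)(t) = (8*e^(3*t) - 32*e^(2*t) + 8*e^(t))/(e^(4*t) + 4*e^(3*t) + 6*e^(2*t) + 4*e^(t) + 1)

κ_4 = K^(4)(0) = -1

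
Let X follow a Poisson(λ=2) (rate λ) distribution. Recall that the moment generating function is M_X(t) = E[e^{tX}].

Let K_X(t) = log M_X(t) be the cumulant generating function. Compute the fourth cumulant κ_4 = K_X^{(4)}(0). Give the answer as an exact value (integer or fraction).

M_X(t) = e^(2*e^(t) - 2)
K_X(t) = log M_X(t) = 2*e^(t) - 2
dK/dt = 2*e^(t)
d^2K/dt^2 = 2*e^(t)
d^3K/dt^3 = 2*e^(t)
d^4K/dt^4 = 2*e^(t)

κ_4 = d^4K/dt^4 |_{t=0} = 2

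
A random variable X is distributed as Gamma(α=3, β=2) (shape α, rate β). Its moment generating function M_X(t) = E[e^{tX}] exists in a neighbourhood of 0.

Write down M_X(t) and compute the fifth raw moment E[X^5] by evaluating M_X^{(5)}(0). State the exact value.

E[X^5] = D^5[M](0) = 315/4

M_X(t) = 8/(2 - t)^3
D^5[M](t) = 20160/(t^8 - 16*t^7 + 112*t^6 - 448*t^5 + 1120*t^4 - 1792*t^3 + 1792*t^2 - 1024*t + 256)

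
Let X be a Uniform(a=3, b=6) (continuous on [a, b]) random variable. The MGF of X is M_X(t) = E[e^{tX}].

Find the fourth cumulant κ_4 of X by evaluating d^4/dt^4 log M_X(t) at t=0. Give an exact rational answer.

κ_4 = d^4K/dt^4 |_{t=0} = -27/40

M_X(t) = (e^(6*t) - e^(3*t))/(3*t)
K_X(t) = log M_X(t) = -log(t) + log(e^(6*t) - e^(3*t)) - log(3)
dK/dt = (6*t*e^(3*t) - 3*t - e^(3*t) + 1)/(t*e^(3*t) - t)
d^2K/dt^2 = (-9*t^2*e^(3*t) + e^(6*t) - 2*e^(3*t) + 1)/(t^2*e^(6*t) - 2*t^2*e^(3*t) + t^2)
d^3K/dt^3 = (27*t^3*e^(6*t) + 27*t^3*e^(3*t) - 2*e^(9*t) + 6*e^(6*t) - 6*e^(3*t) + 2)/(t^3*e^(9*t) - 3*t^3*e^(6*t) + 3*t^3*e^(3*t) - t^3)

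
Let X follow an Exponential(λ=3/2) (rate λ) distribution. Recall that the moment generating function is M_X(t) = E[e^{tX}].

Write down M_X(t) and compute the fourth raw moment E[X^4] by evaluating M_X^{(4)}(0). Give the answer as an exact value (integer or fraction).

M_X(t) = 3/(2*(3/2 - t))
dM/dt = 6/(4*t^2 - 12*t + 9)
d^2M/dt^2 = -24/(8*t^3 - 36*t^2 + 54*t - 27)
d^3M/dt^3 = 144/(16*t^4 - 96*t^3 + 216*t^2 - 216*t + 81)
d^4M/dt^4 = -1152/(32*t^5 - 240*t^4 + 720*t^3 - 1080*t^2 + 810*t - 243)

E[X^4] = d^4M/dt^4 |_{t=0} = 128/27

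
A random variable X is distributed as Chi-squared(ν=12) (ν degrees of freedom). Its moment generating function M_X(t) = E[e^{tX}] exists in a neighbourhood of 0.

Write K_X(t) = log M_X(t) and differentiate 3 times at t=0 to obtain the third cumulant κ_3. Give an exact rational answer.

κ_3 = D^3[K](0) = 96

M_X(t) = (1 - 2*t)^(-6)
K_X(t) = log M_X(t) = -6*log(1 - 2*t)
D^3[K](t) = -96/(8*t^3 - 12*t^2 + 6*t - 1)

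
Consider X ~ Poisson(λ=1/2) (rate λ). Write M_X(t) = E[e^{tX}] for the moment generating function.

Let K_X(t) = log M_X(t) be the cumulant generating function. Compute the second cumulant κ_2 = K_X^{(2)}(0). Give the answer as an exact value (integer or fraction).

M_X(t) = e^(e^(t)/2 - 1/2)
K_X(t) = log M_X(t) = e^(t)/2 - 1/2
K′(t) = e^(t)/2
K′′(t) = e^(t)/2

κ_2 = K′′(0) = 1/2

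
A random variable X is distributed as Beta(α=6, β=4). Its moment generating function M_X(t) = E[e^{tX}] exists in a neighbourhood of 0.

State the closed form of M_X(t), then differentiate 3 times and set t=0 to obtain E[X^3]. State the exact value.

M_X(t) = ₁F₁(6; 10; t)
D^3[M](t) = 14*₁F₁(9; 13; t)/55

E[X^3] = D^3[M](0) = 14/55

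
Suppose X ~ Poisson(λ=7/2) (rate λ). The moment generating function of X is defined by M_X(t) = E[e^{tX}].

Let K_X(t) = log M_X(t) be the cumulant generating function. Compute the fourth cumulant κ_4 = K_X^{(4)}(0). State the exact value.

κ_4 = K′′′′(0) = 7/2

M_X(t) = e^(7*e^(t)/2 - 7/2)
K_X(t) = log M_X(t) = 7*e^(t)/2 - 7/2
K′(t) = 7*e^(t)/2
K′′(t) = 7*e^(t)/2
K′′′(t) = 7*e^(t)/2
K′′′′(t) = 7*e^(t)/2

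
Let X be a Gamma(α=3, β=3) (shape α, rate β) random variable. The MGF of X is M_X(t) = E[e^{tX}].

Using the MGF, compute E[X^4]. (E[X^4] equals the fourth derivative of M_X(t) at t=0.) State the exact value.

M_X(t) = 27/(3 - t)^3
M′(t) = 81/(t^4 - 12*t^3 + 54*t^2 - 108*t + 81)
M′′(t) = -324/(t^5 - 15*t^4 + 90*t^3 - 270*t^2 + 405*t - 243)
M′′′(t) = 1620/(t^6 - 18*t^5 + 135*t^4 - 540*t^3 + 1215*t^2 - 1458*t + 729)
M′′′′(t) = -9720/(t^7 - 21*t^6 + 189*t^5 - 945*t^4 + 2835*t^3 - 5103*t^2 + 5103*t - 2187)

E[X^4] = M′′′′(0) = 40/9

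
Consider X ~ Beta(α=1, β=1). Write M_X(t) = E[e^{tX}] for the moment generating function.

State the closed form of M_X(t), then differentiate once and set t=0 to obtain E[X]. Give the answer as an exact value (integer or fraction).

M_X(t) = ₁F₁(1; 2; t)
M′(t) = ₁F₁(2; 3; t)/2

E[X] = M′(0) = 1/2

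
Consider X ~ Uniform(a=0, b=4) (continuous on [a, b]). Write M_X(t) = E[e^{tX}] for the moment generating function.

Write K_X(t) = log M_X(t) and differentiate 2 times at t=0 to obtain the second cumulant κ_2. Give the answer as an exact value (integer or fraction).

M_X(t) = (e^(4*t) - 1)/(4*t)
K_X(t) = log M_X(t) = -log(t) + log(e^(4*t) - 1) - 2*log(2)
K^(2)(t) = (-16*t^2*e^(4*t) + e^(8*t) - 2*e^(4*t) + 1)/(t^2*e^(8*t) - 2*t^2*e^(4*t) + t^2)

κ_2 = K^(2)(0) = 4/3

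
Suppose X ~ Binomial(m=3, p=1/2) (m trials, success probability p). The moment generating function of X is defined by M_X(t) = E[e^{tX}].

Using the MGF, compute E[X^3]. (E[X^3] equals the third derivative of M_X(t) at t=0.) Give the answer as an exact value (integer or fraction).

E[X^3] = M′′′(0) = 27/4

M_X(t) = (e^(t)/2 + 1/2)^3
M′(t) = 3*e^(3*t)/8 + 3*e^(2*t)/4 + 3*e^(t)/8
M′′(t) = 9*e^(3*t)/8 + 3*e^(2*t)/2 + 3*e^(t)/8
M′′′(t) = 27*e^(3*t)/8 + 3*e^(2*t) + 3*e^(t)/8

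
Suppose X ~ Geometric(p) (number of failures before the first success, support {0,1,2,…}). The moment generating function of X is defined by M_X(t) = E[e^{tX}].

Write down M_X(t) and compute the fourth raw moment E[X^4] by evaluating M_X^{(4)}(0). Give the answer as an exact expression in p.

E[X^4] = M′′′′(0) = 1 - 15/p + 50/p^2 - 60/p^3 + 24/p^4

M_X(t) = p/(-(1 - p)*e^(t) + 1)
M′(t) = (-p^2*e^(t) + p*e^(t))/(p^2*e^(2*t) - 2*p*e^(2*t) + 2*p*e^(t) + e^(2*t) - 2*e^(t) + 1)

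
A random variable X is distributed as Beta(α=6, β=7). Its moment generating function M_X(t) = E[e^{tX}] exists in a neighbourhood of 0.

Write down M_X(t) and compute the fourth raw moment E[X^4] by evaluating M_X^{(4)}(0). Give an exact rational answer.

M_X(t) = ₁F₁(6; 13; t)
M^(4)(t) = 9*₁F₁(10; 17; t)/130

E[X^4] = M^(4)(0) = 9/130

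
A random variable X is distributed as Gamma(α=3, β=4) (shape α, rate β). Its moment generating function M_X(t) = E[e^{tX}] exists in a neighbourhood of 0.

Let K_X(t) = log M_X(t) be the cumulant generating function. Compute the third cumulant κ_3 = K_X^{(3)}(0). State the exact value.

κ_3 = K′′′(0) = 3/32

M_X(t) = 64/(4 - t)^3
K_X(t) = log M_X(t) = -3*log(4 - t) + 6*log(2)
K′(t) = -3/(t - 4)
K′′(t) = 3/(t^2 - 8*t + 16)
K′′′(t) = -6/(t^3 - 12*t^2 + 48*t - 64)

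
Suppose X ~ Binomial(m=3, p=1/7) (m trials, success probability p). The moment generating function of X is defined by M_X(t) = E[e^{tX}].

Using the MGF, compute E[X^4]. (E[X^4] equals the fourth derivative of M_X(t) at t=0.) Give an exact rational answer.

E[X^4] = d^4M/dt^4 |_{t=0} = 477/343

M_X(t) = (e^(t)/7 + 6/7)^3
dM/dt = 3*e^(3*t)/343 + 36*e^(2*t)/343 + 108*e^(t)/343
d^2M/dt^2 = 9*e^(3*t)/343 + 72*e^(2*t)/343 + 108*e^(t)/343
d^3M/dt^3 = 27*e^(3*t)/343 + 144*e^(2*t)/343 + 108*e^(t)/343
d^4M/dt^4 = 81*e^(3*t)/343 + 288*e^(2*t)/343 + 108*e^(t)/343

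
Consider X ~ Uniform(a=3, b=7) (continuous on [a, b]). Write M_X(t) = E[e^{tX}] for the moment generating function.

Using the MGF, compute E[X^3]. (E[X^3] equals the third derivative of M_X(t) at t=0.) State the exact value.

E[X^3] = D^3[M](0) = 145

M_X(t) = (e^(7*t) - e^(3*t))/(4*t)
D^3[M](t) = (343*t^3*e^(7*t) - 27*t^3*e^(3*t) - 147*t^2*e^(7*t) + 27*t^2*e^(3*t) + 42*t*e^(7*t) - 18*t*e^(3*t) - 6*e^(7*t) + 6*e^(3*t))/(4*t^4)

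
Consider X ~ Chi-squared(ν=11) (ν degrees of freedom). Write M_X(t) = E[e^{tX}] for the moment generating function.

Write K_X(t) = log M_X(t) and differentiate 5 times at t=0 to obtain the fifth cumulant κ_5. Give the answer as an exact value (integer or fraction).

M_X(t) = (1 - 2*t)^(-11/2)
K_X(t) = log M_X(t) = -11*log(1 - 2*t)/2
D^5[K](t) = -4224/(32*t^5 - 80*t^4 + 80*t^3 - 40*t^2 + 10*t - 1)

κ_5 = D^5[K](0) = 4224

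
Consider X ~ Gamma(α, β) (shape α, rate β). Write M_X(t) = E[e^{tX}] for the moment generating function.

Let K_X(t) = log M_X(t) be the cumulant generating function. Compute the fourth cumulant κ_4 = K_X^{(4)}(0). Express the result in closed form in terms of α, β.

κ_4 = D^4[K](0) = 6*α/β^4

M_X(t) = (β/(β - t))^α
K_X(t) = log M_X(t) = α*(log(β) - log(β - t))
D^4[K](t) = 6*α/(β^4 - 4*β^3*t + 6*β^2*t^2 - 4*β*t^3 + t^4)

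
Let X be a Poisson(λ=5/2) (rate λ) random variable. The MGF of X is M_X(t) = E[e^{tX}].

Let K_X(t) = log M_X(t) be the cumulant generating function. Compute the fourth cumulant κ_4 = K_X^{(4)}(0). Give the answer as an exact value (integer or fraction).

κ_4 = D^4[K](0) = 5/2

M_X(t) = e^(5*e^(t)/2 - 5/2)
K_X(t) = log M_X(t) = 5*e^(t)/2 - 5/2
D^4[K](t) = 5*e^(t)/2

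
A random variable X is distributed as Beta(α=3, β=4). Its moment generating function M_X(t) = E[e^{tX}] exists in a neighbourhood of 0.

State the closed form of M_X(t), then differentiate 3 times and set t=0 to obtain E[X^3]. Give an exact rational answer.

M_X(t) = ₁F₁(3; 7; t)
D^3[M](t) = 5*₁F₁(6; 10; t)/42

E[X^3] = D^3[M](0) = 5/42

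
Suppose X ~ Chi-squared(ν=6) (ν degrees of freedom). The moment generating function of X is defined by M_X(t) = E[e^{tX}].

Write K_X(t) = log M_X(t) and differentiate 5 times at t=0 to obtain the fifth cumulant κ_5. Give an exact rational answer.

M_X(t) = (1 - 2*t)^(-3)
K_X(t) = log M_X(t) = -3*log(1 - 2*t)
K′(t) = -6/(2*t - 1)
K′′(t) = 12/(4*t^2 - 4*t + 1)
K′′′(t) = -48/(8*t^3 - 12*t^2 + 6*t - 1)
K′′′′(t) = 288/(16*t^4 - 32*t^3 + 24*t^2 - 8*t + 1)
K′′′′′(t) = -2304/(32*t^5 - 80*t^4 + 80*t^3 - 40*t^2 + 10*t - 1)

κ_5 = K′′′′′(0) = 2304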